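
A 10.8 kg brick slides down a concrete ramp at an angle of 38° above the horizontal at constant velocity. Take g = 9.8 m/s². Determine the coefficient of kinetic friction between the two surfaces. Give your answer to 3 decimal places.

0.781

At constant velocity the net force along the incline is zero: mg sin 38° = μ mg cos 38°.
So μ = tan 38° = 0.6157 / 0.7880 = 0.7813.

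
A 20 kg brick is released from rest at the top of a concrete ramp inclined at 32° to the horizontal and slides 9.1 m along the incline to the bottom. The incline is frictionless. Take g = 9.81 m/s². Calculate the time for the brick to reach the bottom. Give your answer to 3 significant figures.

The weight component along the incline is mg sin 32° = 103.970 N and the normal force is N = mg cos 32° = 166.387 N.
With no friction, a = g sin 32° = 5.1985 m/s².
Starting from rest, L = ½at², so t = √(2L/a) = √(2 × 9.1 / 5.1985) = 1.8711 s.

1.87 s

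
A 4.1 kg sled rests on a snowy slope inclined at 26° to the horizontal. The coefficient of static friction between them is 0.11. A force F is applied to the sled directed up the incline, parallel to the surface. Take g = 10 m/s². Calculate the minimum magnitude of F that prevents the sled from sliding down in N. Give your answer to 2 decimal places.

13.92 N

The normal force is N = mg cos 26° = 36.851 N. With F at its minimum the sled is on the verge of sliding down, so static friction is at its maximum μ_s N = 0.11 × 36.851 = 4.054 N and acts up the slope.
Equilibrium along the incline: F + μ_s N = mg sin 26°, so F = 17.973 − 4.054 = 13.919 N.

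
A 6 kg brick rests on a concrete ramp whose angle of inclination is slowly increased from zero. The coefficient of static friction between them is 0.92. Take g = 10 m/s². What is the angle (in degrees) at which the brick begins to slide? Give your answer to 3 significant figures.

At the threshold of sliding, static friction is at its maximum μ_s N and exactly balances the weight component along the incline: mg sin θ = μ_s mg cos θ.
Hence tan θ = μ_s = 0.92, so θ = arctan(0.92) = 42.6141°.

42.6°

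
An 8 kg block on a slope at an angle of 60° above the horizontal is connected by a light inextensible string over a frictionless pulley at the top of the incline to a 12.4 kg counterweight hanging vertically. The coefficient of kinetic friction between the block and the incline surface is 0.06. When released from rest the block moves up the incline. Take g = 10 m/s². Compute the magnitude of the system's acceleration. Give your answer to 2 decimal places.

2.56 m/s²

For the block on the incline: the weight component along the slope is m₁g sin 60° = 8 × 10 × 0.8660 = 69.280 N and the normal force is N = m₁g cos 60° = 40.000 N.
Kinetic friction opposes the block's motion up the incline: f = μN = 0.06 × 40.000 = 2.400 N acting down the slope.
Newton's second law for the block (up-slope positive): T − 69.280 − 2.400 = 8 a. For the hanging counterweight (downward positive): 12.4 × 10 − T = 12.4 a.
Adding the two equations eliminates T: 52.320 = 20.4 a, so a = 2.5647 m/s².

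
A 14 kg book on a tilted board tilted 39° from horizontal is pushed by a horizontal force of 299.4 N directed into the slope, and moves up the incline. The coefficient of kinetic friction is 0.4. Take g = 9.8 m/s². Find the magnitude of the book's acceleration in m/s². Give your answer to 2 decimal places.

The horizontal push has components F cos 39° = 299.4 × 0.7771 = 232.664 N up the incline and F sin 39° = 299.4 × 0.6293 = 188.412 N pressing into the surface.
The normal force is therefore N = mg cos 39° + F sin 39° = 106.618 + 188.412 = 295.030 N, and kinetic friction down the slope is μN = 0.4 × 295.030 = 118.012 N.
Along the incline: F cos 39° − mg sin 39° − μN = ma, so 232.664 − 86.340 − 118.012 = 14 a, giving a = 2.0223 m/s².

2.02 m/s²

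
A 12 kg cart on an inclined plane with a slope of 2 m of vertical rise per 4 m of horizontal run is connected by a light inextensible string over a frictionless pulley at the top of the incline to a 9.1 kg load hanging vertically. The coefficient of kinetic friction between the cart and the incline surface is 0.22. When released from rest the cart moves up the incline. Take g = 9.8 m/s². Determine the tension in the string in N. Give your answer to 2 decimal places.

83.38 N

For the cart on the incline: the weight component along the slope is m₁g sin 26.57° = 12 × 9.8 × 0.4472 = 52.591 N and the normal force is N = m₁g cos 26.57° = 105.185 N.
Kinetic friction opposes the cart's motion up the incline: f = μN = 0.22 × 105.185 = 23.141 N acting down the slope.
Newton's second law for the cart (up-slope positive): T − 52.591 − 23.141 = 12 a. For the hanging load (downward positive): 9.1 × 9.8 − T = 9.1 a.
Adding the two equations eliminates T: 13.448 = 21.1 a, so a = 0.6373 m/s².
Then from the hanging load's equation, T = 9.1 × (9.8 − 0.6373) = 83.381 N.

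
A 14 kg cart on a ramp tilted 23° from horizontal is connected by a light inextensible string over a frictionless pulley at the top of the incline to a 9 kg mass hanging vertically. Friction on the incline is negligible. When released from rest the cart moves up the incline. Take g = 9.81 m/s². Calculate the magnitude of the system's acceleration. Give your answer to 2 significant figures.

1.5 m/s²

For the cart on the incline: the weight component along the slope is m₁g sin 23° = 14 × 9.81 × 0.3907 = 53.659 N and the normal force is N = m₁g cos 23° = 126.422 N.
Newton's second law for the cart (up-slope positive): T − 53.659 = 14 a. For the hanging mass (downward positive): 9 × 9.81 − T = 9 a.
Adding the two equations eliminates T: 34.631 = 23 a, so a = 1.5057 m/s².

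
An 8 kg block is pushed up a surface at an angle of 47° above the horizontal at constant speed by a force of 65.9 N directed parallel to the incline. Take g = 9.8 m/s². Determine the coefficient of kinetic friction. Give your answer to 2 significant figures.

At constant speed ΣF = 0 along the incline. The applied 65.9 N acts up the slope; the weight component mg sin 47° = 57.338 N and kinetic friction μN both act down the slope.
So 65.9 = 57.338 + μ × 53.469, giving μ = (65.9 − 57.338) / 53.469 = 0.1601.

0.16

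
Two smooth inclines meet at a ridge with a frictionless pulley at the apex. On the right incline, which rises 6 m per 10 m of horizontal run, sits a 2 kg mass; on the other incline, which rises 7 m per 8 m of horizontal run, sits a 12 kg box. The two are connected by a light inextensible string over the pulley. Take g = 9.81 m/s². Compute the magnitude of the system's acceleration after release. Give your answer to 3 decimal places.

Resolve each weight along its own incline: the 2 kg mass has component 2 × 9.81 × sin 30.96° = 10.094 N down its slope, and the 12 kg mass has 12 × 9.81 × sin 41.19° = 77.519 N down its slope.
The 12 kg side's 77.519 N exceeds the other side's 10.094 N, so that mass slides down and the 2 kg mass slides up. Taking that direction as positive, Newton's second law for the whole system gives 77.519 − 10.094 = (2 + 12) a, so a = 67.425 / 14 = 4.8161 m/s².

4.816 m/s²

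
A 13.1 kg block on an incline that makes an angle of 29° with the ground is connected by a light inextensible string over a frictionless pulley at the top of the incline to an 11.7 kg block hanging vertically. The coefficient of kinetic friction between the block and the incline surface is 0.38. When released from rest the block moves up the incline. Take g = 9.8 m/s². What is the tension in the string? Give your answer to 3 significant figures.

110 N

For the block on the incline: the weight component along the slope is m₁g sin 29° = 13.1 × 9.8 × 0.4848 = 62.239 N and the normal force is N = m₁g cos 29° = 112.284 N.
Kinetic friction opposes the block's motion up the incline: f = μN = 0.38 × 112.284 = 42.668 N acting down the slope.
Newton's second law for the block (up-slope positive): T − 62.239 − 42.668 = 13.1 a. For the hanging block (downward positive): 11.7 × 9.8 − T = 11.7 a.
Adding the two equations eliminates T: 9.753 = 24.8 a, so a = 0.3933 m/s².
Then from the hanging block's equation, T = 11.7 × (9.8 − 0.3933) = 110.058 N.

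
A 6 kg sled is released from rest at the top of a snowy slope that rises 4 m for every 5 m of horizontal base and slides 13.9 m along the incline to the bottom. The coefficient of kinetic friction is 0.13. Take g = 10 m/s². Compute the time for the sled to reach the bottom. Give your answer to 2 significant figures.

The weight component along the incline is mg sin 38.66° = 37.482 N and the normal force is N = mg cos 38.66° = 46.852 N.
Friction up the slope is f = μN = 0.13 × 46.852 = 6.091 N, so the net downslope force is 37.482 − 6.091 = 31.391 N and a = 31.391 / 6 = 5.2318 m/s².
Starting from rest, L = ½at², so t = √(2L/a) = √(2 × 13.9 / 5.2318) = 2.3051 s.

2.3 s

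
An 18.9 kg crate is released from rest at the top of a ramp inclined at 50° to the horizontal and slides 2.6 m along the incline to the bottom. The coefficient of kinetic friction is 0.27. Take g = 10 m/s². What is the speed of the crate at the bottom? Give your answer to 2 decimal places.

5.55 m/s

The weight component along the incline is mg sin 50° = 144.782 N and the normal force is N = mg cos 50° = 121.487 N.
Friction up the slope is f = μN = 0.27 × 121.487 = 32.801 N, so the net downslope force is 144.782 − 32.801 = 111.981 N and a = 111.981 / 18.9 = 5.9249 m/s².
Starting from rest over a distance of 2.6 m, v² = 2aL = 2 × 5.9249 × 2.6 = 30.8095, so v = 5.5506 m/s.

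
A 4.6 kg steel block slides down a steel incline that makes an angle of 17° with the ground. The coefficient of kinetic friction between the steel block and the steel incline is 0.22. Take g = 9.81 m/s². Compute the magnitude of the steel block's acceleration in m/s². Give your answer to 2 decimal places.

Resolving the weight along the incline: the component pulling the steel block down the slope is mg sin 17° = 4.6 × 9.81 × 0.2924 = 13.195 N, and the normal force is N = mg cos 17° = 4.6 × 9.81 × 0.9563 = 43.154 N.
Kinetic friction acts up the slope with magnitude f = μN = 0.22 × 43.154 = 9.494 N.
Net force along the incline is 13.195 − 9.494 = 3.701 N, so a = 3.701 / 4.6 = 0.8046 m/s².

0.80 m/s²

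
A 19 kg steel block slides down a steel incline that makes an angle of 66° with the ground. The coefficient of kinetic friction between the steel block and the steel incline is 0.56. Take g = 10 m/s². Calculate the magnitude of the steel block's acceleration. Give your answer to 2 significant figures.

Resolving the weight along the incline: the component pulling the steel block down the slope is mg sin 66° = 19 × 10 × 0.9135 = 173.565 N, and the normal force is N = mg cos 66° = 19 × 10 × 0.4067 = 77.273 N.
Kinetic friction acts up the slope with magnitude f = μN = 0.56 × 77.273 = 43.273 N.
Net force along the incline is 173.565 − 43.273 = 130.292 N, so a = 130.292 / 19 = 6.8575 m/s².

6.9 m/s²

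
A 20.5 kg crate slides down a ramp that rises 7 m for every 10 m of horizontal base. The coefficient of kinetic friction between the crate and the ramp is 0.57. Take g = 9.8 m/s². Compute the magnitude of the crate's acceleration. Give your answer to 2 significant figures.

Resolving the weight along the incline: the component pulling the crate down the slope is mg sin 34.99° = 20.5 × 9.8 × 0.5735 = 115.216 N, and the normal force is N = mg cos 34.99° = 20.5 × 9.8 × 0.8192 = 164.577 N.
Kinetic friction acts up the slope with magnitude f = μN = 0.57 × 164.577 = 93.809 N.
Net force along the incline is 115.216 − 93.809 = 21.407 N, so a = 21.407 / 20.5 = 1.0442 m/s².

1.0 m/s²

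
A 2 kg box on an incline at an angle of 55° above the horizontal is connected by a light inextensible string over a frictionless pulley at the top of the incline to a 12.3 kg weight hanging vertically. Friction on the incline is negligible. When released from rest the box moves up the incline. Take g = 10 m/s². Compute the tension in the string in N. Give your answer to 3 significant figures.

31.3 N

For the box on the incline: the weight component along the slope is m₁g sin 55° = 2 × 10 × 0.8192 = 16.384 N and the normal force is N = m₁g cos 55° = 11.472 N.
Newton's second law for the box (up-slope positive): T − 16.384 = 2 a. For the hanging weight (downward positive): 12.3 × 10 − T = 12.3 a.
Adding the two equations eliminates T: 106.616 = 14.3 a, so a = 7.4557 m/s².
Then from the hanging weight's equation, T = 12.3 × (10 − 7.4557) = 31.295 N.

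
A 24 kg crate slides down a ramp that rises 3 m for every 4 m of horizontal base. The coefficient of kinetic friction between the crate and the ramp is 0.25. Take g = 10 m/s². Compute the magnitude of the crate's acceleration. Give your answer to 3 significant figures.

Resolving the weight along the incline: the component pulling the crate down the slope is mg sin 36.87° = 24 × 10 × 0.6000 = 144.000 N, and the normal force is N = mg cos 36.87° = 24 × 10 × 0.8000 = 192.000 N.
Kinetic friction acts up the slope with magnitude f = μN = 0.25 × 192.000 = 48.000 N.
Net force along the incline is 144.000 − 48.000 = 96.000 N, so a = 96.000 / 24 = 4.0000 m/s².

4.00 m/s²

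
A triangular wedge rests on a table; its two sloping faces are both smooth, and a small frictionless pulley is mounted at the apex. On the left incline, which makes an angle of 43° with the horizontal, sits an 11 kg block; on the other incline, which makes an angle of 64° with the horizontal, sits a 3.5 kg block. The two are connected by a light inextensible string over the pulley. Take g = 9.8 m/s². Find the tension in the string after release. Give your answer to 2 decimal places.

Resolve each weight along its own incline: the 11 kg mass has component 11 × 9.8 × sin 43° = 73.519 N down its slope, and the 3.5 kg mass has 3.5 × 9.8 × sin 64° = 30.829 N down its slope.
The 11 kg side's 73.519 N exceeds the other side's 30.829 N, so that mass slides down and the 3.5 kg mass slides up. Taking that direction as positive, Newton's second law for the whole system gives 73.519 − 30.829 = (11 + 3.5) a, so a = 42.690 / 14.5 = 2.9441 m/s².
For the 3.5 kg mass (up-slope positive): T − 30.829 = 3.5 × 2.9441, so T = 41.133 N.

41.13 N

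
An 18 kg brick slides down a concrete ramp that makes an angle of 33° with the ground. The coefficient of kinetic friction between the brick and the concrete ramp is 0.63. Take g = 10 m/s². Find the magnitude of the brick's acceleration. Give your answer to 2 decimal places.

Resolving the weight along the incline: the component pulling the brick down the slope is mg sin 33° = 18 × 10 × 0.5446 = 98.028 N, and the normal force is N = mg cos 33° = 18 × 10 × 0.8387 = 150.966 N.
Kinetic friction acts up the slope with magnitude f = μN = 0.63 × 150.966 = 95.109 N.
Net force along the incline is 98.028 − 95.109 = 2.919 N, so a = 2.919 / 18 = 0.1622 m/s².

0.16 m/s²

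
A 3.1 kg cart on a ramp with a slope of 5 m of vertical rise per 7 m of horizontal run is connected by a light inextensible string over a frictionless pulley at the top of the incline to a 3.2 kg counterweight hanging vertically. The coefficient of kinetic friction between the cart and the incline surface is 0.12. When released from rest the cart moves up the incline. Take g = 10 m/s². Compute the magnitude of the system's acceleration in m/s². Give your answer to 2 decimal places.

For the cart on the incline: the weight component along the slope is m₁g sin 35.54° = 3.1 × 10 × 0.5812 = 18.017 N and the normal force is N = m₁g cos 35.54° = 25.226 N.
Kinetic friction opposes the cart's motion up the incline: f = μN = 0.12 × 25.226 = 3.027 N acting down the slope.
Newton's second law for the cart (up-slope positive): T − 18.017 − 3.027 = 3.1 a. For the hanging counterweight (downward positive): 3.2 × 10 − T = 3.2 a.
Adding the two equations eliminates T: 10.956 = 6.3 a, so a = 1.7390 m/s².

1.74 m/s²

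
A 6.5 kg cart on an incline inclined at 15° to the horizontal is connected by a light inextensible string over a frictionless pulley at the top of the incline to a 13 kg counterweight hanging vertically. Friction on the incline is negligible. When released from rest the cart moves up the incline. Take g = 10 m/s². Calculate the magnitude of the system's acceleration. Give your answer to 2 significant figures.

For the cart on the incline: the weight component along the slope is m₁g sin 15° = 6.5 × 10 × 0.2588 = 16.822 N and the normal force is N = m₁g cos 15° = 62.785 N.
Newton's second law for the cart (up-slope positive): T − 16.822 = 6.5 a. For the hanging counterweight (downward positive): 13 × 10 − T = 13 a.
Adding the two equations eliminates T: 113.178 = 19.5 a, so a = 5.8040 m/s².

5.8 m/s²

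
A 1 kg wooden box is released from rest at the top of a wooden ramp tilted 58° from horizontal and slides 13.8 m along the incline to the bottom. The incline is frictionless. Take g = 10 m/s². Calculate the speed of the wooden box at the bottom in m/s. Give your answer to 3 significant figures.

The weight component along the incline is mg sin 58° = 8.480 N and the normal force is N = mg cos 58° = 5.299 N.
With no friction, a = g sin 58° = 8.4805 m/s².
Starting from rest over a distance of 13.8 m, v² = 2aL = 2 × 8.4805 × 13.8 = 234.0618, so v = 15.2991 m/s.

15.3 m/s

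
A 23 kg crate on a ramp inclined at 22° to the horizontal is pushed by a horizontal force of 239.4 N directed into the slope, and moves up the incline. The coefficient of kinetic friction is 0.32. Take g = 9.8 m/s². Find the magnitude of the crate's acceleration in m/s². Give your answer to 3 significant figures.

The horizontal push has components F cos 22° = 239.4 × 0.9272 = 221.972 N up the incline and F sin 22° = 239.4 × 0.3746 = 89.679 N pressing into the surface.
The normal force is therefore N = mg cos 22° + F sin 22° = 208.991 + 89.679 = 298.670 N, and kinetic friction down the slope is μN = 0.32 × 298.670 = 95.574 N.
Along the incline: F cos 22° − mg sin 22° − μN = ma, so 221.972 − 84.435 − 95.574 = 23 a, giving a = 1.8245 m/s².

1.82 m/s²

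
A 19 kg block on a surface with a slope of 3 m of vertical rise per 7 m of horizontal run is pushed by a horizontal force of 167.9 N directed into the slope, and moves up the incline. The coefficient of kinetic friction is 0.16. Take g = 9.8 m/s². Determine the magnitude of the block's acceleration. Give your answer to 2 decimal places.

The horizontal push has components F cos 23.20° = 167.9 × 0.9191 = 154.317 N up the incline and F sin 23.20° = 167.9 × 0.3939 = 66.136 N pressing into the surface.
The normal force is therefore N = mg cos 23.20° + F sin 23.20° = 171.136 + 66.136 = 237.272 N, and kinetic friction down the slope is μN = 0.16 × 237.272 = 37.964 N.
Along the incline: F cos 23.20° − mg sin 23.20° − μN = ma, so 154.317 − 73.344 − 37.964 = 19 a, giving a = 2.2636 m/s².

2.26 m/s²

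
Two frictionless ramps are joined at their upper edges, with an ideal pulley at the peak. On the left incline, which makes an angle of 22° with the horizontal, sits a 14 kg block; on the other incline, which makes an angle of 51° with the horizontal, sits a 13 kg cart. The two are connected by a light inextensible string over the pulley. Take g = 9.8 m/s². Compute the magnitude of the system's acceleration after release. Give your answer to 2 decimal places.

1.76 m/s²

Resolve each weight along its own incline: the 14 kg mass has component 14 × 9.8 × sin 22° = 51.396 N down its slope, and the 13 kg mass has 13 × 9.8 × sin 51° = 99.008 N down its slope.
The 13 kg side's 99.008 N exceeds the other side's 51.396 N, so that mass slides down and the 14 kg mass slides up. Taking that direction as positive, Newton's second law for the whole system gives 99.008 − 51.396 = (14 + 13) a, so a = 47.612 / 27 = 1.7634 m/s².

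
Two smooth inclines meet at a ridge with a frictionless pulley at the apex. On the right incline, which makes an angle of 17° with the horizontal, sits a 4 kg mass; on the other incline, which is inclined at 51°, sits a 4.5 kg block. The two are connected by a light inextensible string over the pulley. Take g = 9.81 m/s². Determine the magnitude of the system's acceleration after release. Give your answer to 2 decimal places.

Resolve each weight along its own incline: the 4 kg mass has component 4 × 9.81 × sin 17° = 11.473 N down its slope, and the 4.5 kg mass has 4.5 × 9.81 × sin 51° = 34.307 N down its slope.
The 4.5 kg side's 34.307 N exceeds the other side's 11.473 N, so that mass slides down and the 4 kg mass slides up. Taking that direction as positive, Newton's second law for the whole system gives 34.307 − 11.473 = (4 + 4.5) a, so a = 22.834 / 8.5 = 2.6864 m/s².

2.69 m/s²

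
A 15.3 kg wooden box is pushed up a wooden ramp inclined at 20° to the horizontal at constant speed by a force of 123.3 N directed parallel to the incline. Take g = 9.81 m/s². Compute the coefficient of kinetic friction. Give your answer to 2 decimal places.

At constant speed ΣF = 0 along the incline. The applied 123.3 N acts up the slope; the weight component mg sin 20° = 51.335 N and kinetic friction μN both act down the slope.
So 123.3 = 51.335 + μ × 141.041, giving μ = (123.3 − 51.335) / 141.041 = 0.5102.

0.51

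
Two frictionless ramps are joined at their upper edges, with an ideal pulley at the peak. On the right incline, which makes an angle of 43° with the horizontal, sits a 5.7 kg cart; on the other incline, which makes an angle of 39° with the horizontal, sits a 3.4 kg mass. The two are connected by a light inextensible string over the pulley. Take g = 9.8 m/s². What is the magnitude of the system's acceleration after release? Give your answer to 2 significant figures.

Resolve each weight along its own incline: the 5.7 kg mass has component 5.7 × 9.8 × sin 43° = 38.096 N down its slope, and the 3.4 kg mass has 3.4 × 9.8 × sin 39° = 20.969 N down its slope.
The 5.7 kg side's 38.096 N exceeds the other side's 20.969 N, so that mass slides down and the 3.4 kg mass slides up. Taking that direction as positive, Newton's second law for the whole system gives 38.096 − 20.969 = (5.7 + 3.4) a, so a = 17.127 / 9.1 = 1.8821 m/s².

1.9 m/s²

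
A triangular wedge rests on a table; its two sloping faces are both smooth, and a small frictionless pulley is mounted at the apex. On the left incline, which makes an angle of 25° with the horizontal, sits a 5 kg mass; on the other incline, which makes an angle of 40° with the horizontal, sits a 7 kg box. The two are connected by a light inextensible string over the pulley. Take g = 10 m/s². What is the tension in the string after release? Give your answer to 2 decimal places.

Resolve each weight along its own incline: the 5 kg mass has component 5 × 10 × sin 25° = 21.131 N down its slope, and the 7 kg mass has 7 × 10 × sin 40° = 44.995 N down its slope.
The 7 kg side's 44.995 N exceeds the other side's 21.131 N, so that mass slides down and the 5 kg mass slides up. Taking that direction as positive, Newton's second law for the whole system gives 44.995 − 21.131 = (5 + 7) a, so a = 23.864 / 12 = 1.9887 m/s².
For the 5 kg mass (up-slope positive): T − 21.131 = 5 × 1.9887, so T = 31.075 N.

31.07 N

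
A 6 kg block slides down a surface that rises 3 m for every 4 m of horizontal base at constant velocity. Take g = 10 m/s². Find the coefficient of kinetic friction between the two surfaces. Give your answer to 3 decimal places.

At constant velocity the net force along the incline is zero: mg sin 36.87° = μ mg cos 36.87°.
So μ = tan 36.87° = 0.6000 / 0.8000 = 0.7500.

0.750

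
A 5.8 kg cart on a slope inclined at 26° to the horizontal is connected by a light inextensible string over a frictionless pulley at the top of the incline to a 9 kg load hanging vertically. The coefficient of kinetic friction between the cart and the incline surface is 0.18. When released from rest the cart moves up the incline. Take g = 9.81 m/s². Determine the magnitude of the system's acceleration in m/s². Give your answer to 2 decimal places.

For the cart on the incline: the weight component along the slope is m₁g sin 26° = 5.8 × 9.81 × 0.4384 = 24.944 N and the normal force is N = m₁g cos 26° = 51.140 N.
Kinetic friction opposes the cart's motion up the incline: f = μN = 0.18 × 51.140 = 9.205 N acting down the slope.
Newton's second law for the cart (up-slope positive): T − 24.944 − 9.205 = 5.8 a. For the hanging load (downward positive): 9 × 9.81 − T = 9 a.
Adding the two equations eliminates T: 54.141 = 14.8 a, so a = 3.6582 m/s².

3.66 m/s²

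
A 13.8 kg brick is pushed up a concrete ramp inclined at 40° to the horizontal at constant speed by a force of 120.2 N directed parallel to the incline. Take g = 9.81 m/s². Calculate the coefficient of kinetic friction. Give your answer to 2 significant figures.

At constant speed ΣF = 0 along the incline. The applied 120.2 N acts up the slope; the weight component mg sin 40° = 87.019 N and kinetic friction μN both act down the slope.
So 120.2 = 87.019 + μ × 103.706, giving μ = (120.2 − 87.019) / 103.706 = 0.3200.

0.32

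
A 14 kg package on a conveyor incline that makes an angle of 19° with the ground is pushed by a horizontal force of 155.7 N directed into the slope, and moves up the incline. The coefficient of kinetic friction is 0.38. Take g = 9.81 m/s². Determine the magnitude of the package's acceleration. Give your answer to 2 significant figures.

2.4 m/s²

The horizontal push has components F cos 19° = 155.7 × 0.9455 = 147.214 N up the incline and F sin 19° = 155.7 × 0.3256 = 50.696 N pressing into the surface.
The normal force is therefore N = mg cos 19° + F sin 19° = 129.855 + 50.696 = 180.551 N, and kinetic friction down the slope is μN = 0.38 × 180.551 = 68.609 N.
Along the incline: F cos 19° − mg sin 19° − μN = ma, so 147.214 − 44.718 − 68.609 = 14 a, giving a = 2.4205 m/s².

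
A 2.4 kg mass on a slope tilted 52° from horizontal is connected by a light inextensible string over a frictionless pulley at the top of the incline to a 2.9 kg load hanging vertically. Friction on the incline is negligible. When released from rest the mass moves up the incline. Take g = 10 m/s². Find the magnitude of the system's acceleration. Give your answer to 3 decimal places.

For the mass on the incline: the weight component along the slope is m₁g sin 52° = 2.4 × 10 × 0.7880 = 18.912 N and the normal force is N = m₁g cos 52° = 14.776 N.
Newton's second law for the mass (up-slope positive): T − 18.912 = 2.4 a. For the hanging load (downward positive): 2.9 × 10 − T = 2.9 a.
Adding the two equations eliminates T: 10.088 = 5.3 a, so a = 1.9034 m/s².

1.903 m/s²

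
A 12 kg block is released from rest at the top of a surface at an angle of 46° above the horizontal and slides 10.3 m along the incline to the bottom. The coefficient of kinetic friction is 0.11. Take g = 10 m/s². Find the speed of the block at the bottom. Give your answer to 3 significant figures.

11.5 m/s

The weight component along the incline is mg sin 46° = 86.321 N and the normal force is N = mg cos 46° = 83.359 N.
Friction up the slope is f = μN = 0.11 × 83.359 = 9.169 N, so the net downslope force is 86.321 − 9.169 = 77.152 N and a = 77.152 / 12 = 6.4293 m/s².
Starting from rest over a distance of 10.3 m, v² = 2aL = 2 × 6.4293 × 10.3 = 132.4436, so v = 11.5084 m/s.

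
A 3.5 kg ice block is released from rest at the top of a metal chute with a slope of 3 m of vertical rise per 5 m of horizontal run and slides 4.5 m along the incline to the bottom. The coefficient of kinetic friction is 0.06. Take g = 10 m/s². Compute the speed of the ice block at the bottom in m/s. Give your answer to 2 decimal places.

6.46 m/s

The weight component along the incline is mg sin 30.96° = 18.007 N and the normal force is N = mg cos 30.96° = 30.012 N.
Friction up the slope is f = μN = 0.06 × 30.012 = 1.801 N, so the net downslope force is 18.007 − 1.801 = 16.206 N and a = 16.206 / 3.5 = 4.6303 m/s².
Starting from rest over a distance of 4.5 m, v² = 2aL = 2 × 4.6303 × 4.5 = 41.6727, so v = 6.4554 m/s.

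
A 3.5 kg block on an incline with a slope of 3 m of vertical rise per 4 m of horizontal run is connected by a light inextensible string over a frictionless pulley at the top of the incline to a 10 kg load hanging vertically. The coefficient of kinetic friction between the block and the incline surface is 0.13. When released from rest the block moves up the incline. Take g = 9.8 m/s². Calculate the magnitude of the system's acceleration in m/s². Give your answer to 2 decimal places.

5.47 m/s²

For the block on the incline: the weight component along the slope is m₁g sin 36.87° = 3.5 × 9.8 × 0.6000 = 20.580 N and the normal force is N = m₁g cos 36.87° = 27.440 N.
Kinetic friction opposes the block's motion up the incline: f = μN = 0.13 × 27.440 = 3.567 N acting down the slope.
Newton's second law for the block (up-slope positive): T − 20.580 − 3.567 = 3.5 a. For the hanging load (downward positive): 10 × 9.8 − T = 10 a.
Adding the two equations eliminates T: 73.853 = 13.5 a, so a = 5.4706 m/s².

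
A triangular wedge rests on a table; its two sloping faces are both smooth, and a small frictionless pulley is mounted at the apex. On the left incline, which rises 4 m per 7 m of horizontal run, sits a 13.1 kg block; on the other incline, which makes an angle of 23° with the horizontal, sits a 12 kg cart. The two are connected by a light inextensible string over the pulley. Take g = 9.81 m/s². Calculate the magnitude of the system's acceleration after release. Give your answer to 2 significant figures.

0.71 m/s²

Resolve each weight along its own incline: the 13.1 kg mass has component 13.1 × 9.81 × sin 29.74° = 63.759 N down its slope, and the 12 kg mass has 12 × 9.81 × sin 23° = 45.997 N down its slope.
The 13.1 kg side's 63.759 N exceeds the other side's 45.997 N, so that mass slides down and the 12 kg mass slides up. Taking that direction as positive, Newton's second law for the whole system gives 63.759 − 45.997 = (13.1 + 12) a, so a = 17.762 / 25.1 = 0.7076 m/s².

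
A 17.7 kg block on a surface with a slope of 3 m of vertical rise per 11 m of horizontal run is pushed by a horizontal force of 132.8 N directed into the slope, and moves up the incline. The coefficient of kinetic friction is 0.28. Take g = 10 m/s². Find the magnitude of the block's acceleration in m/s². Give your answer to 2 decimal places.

1.35 m/s²

The horizontal push has components F cos 15.26° = 132.8 × 0.9648 = 128.125 N up the incline and F sin 15.26° = 132.8 × 0.2631 = 34.940 N pressing into the surface.
The normal force is therefore N = mg cos 15.26° + F sin 15.26° = 170.770 + 34.940 = 205.710 N, and kinetic friction down the slope is μN = 0.28 × 205.710 = 57.599 N.
Along the incline: F cos 15.26° − mg sin 15.26° − μN = ma, so 128.125 − 46.569 − 57.599 = 17.7 a, giving a = 1.3535 m/s².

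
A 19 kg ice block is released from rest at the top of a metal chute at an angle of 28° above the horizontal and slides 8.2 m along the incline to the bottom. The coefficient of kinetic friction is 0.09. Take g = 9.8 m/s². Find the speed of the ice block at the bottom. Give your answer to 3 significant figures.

7.92 m/s

The weight component along the incline is mg sin 28° = 87.416 N and the normal force is N = mg cos 28° = 164.405 N.
Friction up the slope is f = μN = 0.09 × 164.405 = 14.796 N, so the net downslope force is 87.416 − 14.796 = 72.620 N and a = 72.620 / 19 = 3.8221 m/s².
Starting from rest over a distance of 8.2 m, v² = 2aL = 2 × 3.8221 × 8.2 = 62.6824, so v = 7.9172 m/s.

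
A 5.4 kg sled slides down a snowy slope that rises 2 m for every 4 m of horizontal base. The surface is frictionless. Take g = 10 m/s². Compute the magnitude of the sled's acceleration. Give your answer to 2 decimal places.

Resolving the weight along the incline: the component pulling the sled down the slope is mg sin 26.57° = 5.4 × 10 × 0.4472 = 24.149 N, and the normal force is N = mg cos 26.57° = 5.4 × 10 × 0.8944 = 48.298 N.
With no friction the net force along the incline is 24.149 N, so a = g sin 26.57° = 24.149 / 5.4 = 4.4720 m/s².

4.47 m/s²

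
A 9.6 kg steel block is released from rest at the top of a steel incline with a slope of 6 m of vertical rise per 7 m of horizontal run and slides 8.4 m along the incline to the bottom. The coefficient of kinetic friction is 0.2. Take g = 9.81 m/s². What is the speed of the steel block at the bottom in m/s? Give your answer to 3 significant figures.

9.07 m/s

The weight component along the incline is mg sin 40.60° = 61.289 N and the normal force is N = mg cos 40.60° = 71.504 N.
Friction up the slope is f = μN = 0.2 × 71.504 = 14.301 N, so the net downslope force is 61.289 − 14.301 = 46.988 N and a = 46.988 / 9.6 = 4.8946 m/s².
Starting from rest over a distance of 8.4 m, v² = 2aL = 2 × 4.8946 × 8.4 = 82.2293, so v = 9.0680 m/s.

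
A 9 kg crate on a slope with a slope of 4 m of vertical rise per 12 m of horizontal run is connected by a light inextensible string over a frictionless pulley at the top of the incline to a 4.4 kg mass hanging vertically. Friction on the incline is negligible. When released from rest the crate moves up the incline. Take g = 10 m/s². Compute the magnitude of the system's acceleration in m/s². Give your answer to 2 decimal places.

1.16 m/s²

For the crate on the incline: the weight component along the slope is m₁g sin 18.43° = 9 × 10 × 0.3162 = 28.458 N and the normal force is N = m₁g cos 18.43° = 85.381 N.
Newton's second law for the crate (up-slope positive): T − 28.458 = 9 a. For the hanging mass (downward positive): 4.4 × 10 − T = 4.4 a.
Adding the two equations eliminates T: 15.542 = 13.4 a, so a = 1.1599 m/s².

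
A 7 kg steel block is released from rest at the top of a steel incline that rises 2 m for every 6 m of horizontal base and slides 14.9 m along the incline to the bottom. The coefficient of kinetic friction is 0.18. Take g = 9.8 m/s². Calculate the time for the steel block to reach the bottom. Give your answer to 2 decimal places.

4.57 s

The weight component along the incline is mg sin 18.43° = 21.693 N and the normal force is N = mg cos 18.43° = 65.080 N.
Friction up the slope is f = μN = 0.18 × 65.080 = 11.714 N, so the net downslope force is 21.693 − 11.714 = 9.979 N and a = 9.979 / 7 = 1.4256 m/s².
Starting from rest, L = ½at², so t = √(2L/a) = √(2 × 14.9 / 1.4256) = 4.5720 s.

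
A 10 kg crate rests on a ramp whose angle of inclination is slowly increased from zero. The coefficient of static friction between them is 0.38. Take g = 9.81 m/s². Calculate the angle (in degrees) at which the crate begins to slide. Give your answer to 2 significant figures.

At the threshold of sliding, static friction is at its maximum μ_s N and exactly balances the weight component along the incline: mg sin θ = μ_s mg cos θ.
Hence tan θ = μ_s = 0.38, so θ = arctan(0.38) = 20.8068°.

21°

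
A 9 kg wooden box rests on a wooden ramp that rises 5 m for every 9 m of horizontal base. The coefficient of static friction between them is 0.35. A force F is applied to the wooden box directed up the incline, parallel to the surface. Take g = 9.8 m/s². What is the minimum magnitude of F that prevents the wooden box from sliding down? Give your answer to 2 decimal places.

The normal force is N = mg cos 29.05° = 77.101 N. With F at its minimum the wooden box is on the verge of sliding down, so static friction is at its maximum μ_s N = 0.35 × 77.101 = 26.985 N and acts up the slope.
Equilibrium along the incline: F + μ_s N = mg sin 29.05°, so F = 42.834 − 26.985 = 15.849 N.

15.85 N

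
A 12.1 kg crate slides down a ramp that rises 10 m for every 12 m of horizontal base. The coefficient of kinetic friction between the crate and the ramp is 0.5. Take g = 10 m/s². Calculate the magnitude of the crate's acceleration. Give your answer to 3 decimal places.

2.561 m/s²

Resolving the weight along the incline: the component pulling the crate down the slope is mg sin 39.81° = 12.1 × 10 × 0.6402 = 77.464 N, and the normal force is N = mg cos 39.81° = 12.1 × 10 × 0.7682 = 92.952 N.
Kinetic friction acts up the slope with magnitude f = μN = 0.5 × 92.952 = 46.476 N.
Net force along the incline is 77.464 − 46.476 = 30.988 N, so a = 30.988 / 12.1 = 2.5610 m/s².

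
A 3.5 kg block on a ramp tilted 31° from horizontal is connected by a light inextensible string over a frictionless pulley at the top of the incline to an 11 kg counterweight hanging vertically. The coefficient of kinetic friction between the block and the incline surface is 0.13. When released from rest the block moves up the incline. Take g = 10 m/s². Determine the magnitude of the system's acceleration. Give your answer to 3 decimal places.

6.074 m/s²

For the block on the incline: the weight component along the slope is m₁g sin 31° = 3.5 × 10 × 0.5150 = 18.025 N and the normal force is N = m₁g cos 31° = 30.001 N.
Kinetic friction opposes the block's motion up the incline: f = μN = 0.13 × 30.001 = 3.900 N acting down the slope.
Newton's second law for the block (up-slope positive): T − 18.025 − 3.900 = 3.5 a. For the hanging counterweight (downward positive): 11 × 10 − T = 11 a.
Adding the two equations eliminates T: 88.075 = 14.5 a, so a = 6.0741 m/s².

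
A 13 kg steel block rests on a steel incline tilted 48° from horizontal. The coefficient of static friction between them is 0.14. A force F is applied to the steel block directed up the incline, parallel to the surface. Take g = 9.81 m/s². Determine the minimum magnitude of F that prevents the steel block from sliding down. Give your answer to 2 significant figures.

The normal force is N = mg cos 48° = 85.334 N. With F at its minimum the steel block is on the verge of sliding down, so static friction is at its maximum μ_s N = 0.14 × 85.334 = 11.947 N and acts up the slope.
Equilibrium along the incline: F + μ_s N = mg sin 48°, so F = 94.773 − 11.947 = 82.826 N.

83 N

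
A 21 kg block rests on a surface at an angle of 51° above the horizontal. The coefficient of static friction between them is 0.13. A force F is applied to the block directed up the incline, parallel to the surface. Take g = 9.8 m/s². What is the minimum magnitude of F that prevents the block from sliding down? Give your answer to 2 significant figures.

140 N

The normal force is N = mg cos 51° = 129.514 N. With F at its minimum the block is on the verge of sliding down, so static friction is at its maximum μ_s N = 0.13 × 129.514 = 16.837 N and acts up the slope.
Equilibrium along the incline: F + μ_s N = mg sin 51°, so F = 159.937 − 16.837 = 143.100 N.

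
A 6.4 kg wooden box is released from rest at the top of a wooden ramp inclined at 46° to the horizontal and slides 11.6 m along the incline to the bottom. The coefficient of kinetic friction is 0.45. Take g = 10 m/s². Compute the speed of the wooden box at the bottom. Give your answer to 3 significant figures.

The weight component along the incline is mg sin 46° = 46.038 N and the normal force is N = mg cos 46° = 44.458 N.
Friction up the slope is f = μN = 0.45 × 44.458 = 20.006 N, so the net downslope force is 46.038 − 20.006 = 26.032 N and a = 26.032 / 6.4 = 4.0675 m/s².
Starting from rest over a distance of 11.6 m, v² = 2aL = 2 × 4.0675 × 11.6 = 94.3660, so v = 9.7142 m/s.

9.71 m/s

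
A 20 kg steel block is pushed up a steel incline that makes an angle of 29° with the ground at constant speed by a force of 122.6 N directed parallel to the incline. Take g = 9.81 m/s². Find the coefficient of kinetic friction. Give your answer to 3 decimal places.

At constant speed ΣF = 0 along the incline. The applied 122.6 N acts up the slope; the weight component mg sin 29° = 95.120 N and kinetic friction μN both act down the slope.
So 122.6 = 95.120 + μ × 171.600, giving μ = (122.6 − 95.120) / 171.600 = 0.1601.

0.160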